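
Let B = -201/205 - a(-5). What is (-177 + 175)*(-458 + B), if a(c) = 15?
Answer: 194332/205 ≈ 947.96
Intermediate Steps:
B = -3276/205 (B = -201/205 - 1*15 = -201*1/205 - 15 = -201/205 - 15 = -3276/205 ≈ -15.980)
(-177 + 175)*(-458 + B) = (-177 + 175)*(-458 - 3276/205) = -2*(-97166/205) = 194332/205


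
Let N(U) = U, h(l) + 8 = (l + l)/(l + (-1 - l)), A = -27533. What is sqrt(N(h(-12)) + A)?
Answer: I*sqrt(27517) ≈ 165.88*I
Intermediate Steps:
h(l) = -8 - 2*l (h(l) = -8 + (l + l)/(l + (-1 - l)) = -8 + (2*l)/(-1) = -8 + (2*l)*(-1) = -8 - 2*l)
sqrt(N(h(-12)) + A) = sqrt((-8 - 2*(-12)) - 27533) = sqrt((-8 + 24) - 27533) = sqrt(16 - 27533) = sqrt(-27517) = I*sqrt(27517)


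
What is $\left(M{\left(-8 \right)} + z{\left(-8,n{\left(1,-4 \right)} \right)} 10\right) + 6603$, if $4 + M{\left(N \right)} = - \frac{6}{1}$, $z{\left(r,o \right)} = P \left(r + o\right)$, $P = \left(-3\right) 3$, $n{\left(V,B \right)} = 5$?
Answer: $6863$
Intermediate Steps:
$P = -9$
$z{\left(r,o \right)} = - 9 o - 9 r$ ($z{\left(r,o \right)} = - 9 \left(r + o\right) = - 9 \left(o + r\right) = - 9 o - 9 r$)
$M{\left(N \right)} = -10$ ($M{\left(N \right)} = -4 - \frac{6}{1} = -4 - 6 = -10$)
$\left(M{\left(-8 \right)} + z{\left(-8,n{\left(1,-4 \right)} \right)} 10\right) + 6603 = \left(-10 + \left(\left(-9\right) 5 - -72\right) 10\right) + 6603 = \left(-10 + \left(-45 + 72\right) 10\right) + 6603 = \left(-10 + 27 \cdot 10\right) + 6603 = \left(-10 + 270\right) + 6603 = 260 + 6603 = 6863$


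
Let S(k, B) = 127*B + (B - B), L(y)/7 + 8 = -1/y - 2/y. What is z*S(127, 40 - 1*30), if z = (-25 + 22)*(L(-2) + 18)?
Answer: 104775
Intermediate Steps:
L(y) = -56 - 21/y (L(y) = -56 + 7*(-1/y - 2/y) = -56 + 7*(-3/y) = -56 - 21/y)
S(k, B) = 127*B (S(k, B) = 127*B + 0 = 127*B)
z = 165/2 (z = (-25 + 22)*((-56 - 21/(-2)) + 18) = -3*((-56 - 21*(-½)) + 18) = -3*((-56 + 21/2) + 18) = -3*(-91/2 + 18) = -3*(-55/2) = 165/2 ≈ 82.500)
z*S(127, 40 - 1*30) = 165*(127*(40 - 1*30))/2 = 165*(127*(40 - 30))/2 = 165*(127*10)/2 = (165/2)*1270 = 104775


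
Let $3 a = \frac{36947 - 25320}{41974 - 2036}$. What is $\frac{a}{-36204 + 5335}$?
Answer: $- \frac{11627}{3698538366} \approx -3.1437 \cdot 10^{-6}$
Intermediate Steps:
$a = \frac{11627}{119814}$ ($a = \frac{\left(36947 - 25320\right) \frac{1}{41974 - 2036}}{3} = \frac{11627 \cdot \frac{1}{39938}}{3} = \frac{1}{3} \cdot \frac{11627}{39938} = \frac{11627}{119814} \approx 0.097042$)
$\frac{a}{-36204 + 5335} = \frac{11627}{119814 \left(-36204 + 5335\right)} = \frac{11627}{119814 \left(-30869\right)} = \frac{11627}{119814} \left(- \frac{1}{30869}\right) = - \frac{11627}{3698538366}$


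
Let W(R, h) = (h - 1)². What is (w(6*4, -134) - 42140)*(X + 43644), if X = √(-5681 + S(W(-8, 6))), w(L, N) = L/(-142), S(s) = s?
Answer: -130580753088/71 - 5983904*I*√1414/71 ≈ -1.8392e+9 - 3.1692e+6*I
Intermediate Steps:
W(R, h) = (-1 + h)²
w(L, N) = -L/142 (w(L, N) = L*(-1/142) = -L/142)
X = 2*I*√1414 (X = √(-5681 + (-1 + 6)²) = √(-5681 + 5²) = √(-5681 + 25) = √(-5656) = 2*I*√1414 ≈ 75.206*I)
(w(6*4, -134) - 42140)*(X + 43644) = (-3*4/71 - 42140)*(2*I*√1414 + 43644) = (-1/142*24 - 42140)*(43644 + 2*I*√1414) = (-12/71 - 42140)*(43644 + 2*I*√1414) = -2991952*(43644 + 2*I*√1414)/71 = -130580753088/71 - 5983904*I*√1414/71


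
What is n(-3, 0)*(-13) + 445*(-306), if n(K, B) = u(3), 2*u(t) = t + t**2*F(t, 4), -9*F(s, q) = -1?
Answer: -136196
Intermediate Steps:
F(s, q) = 1/9 (F(s, q) = -1/9*(-1) = 1/9)
u(t) = t/2 + t**2/18 (u(t) = (t + t**2*(1/9))/2 = (t + t**2/9)/2 = t/2 + t**2/18)
n(K, B) = 2 (n(K, B) = (1/18)*3*(9 + 3) = (1/18)*3*12 = 2)
n(-3, 0)*(-13) + 445*(-306) = 2*(-13) + 445*(-306) = -26 - 136170 = -136196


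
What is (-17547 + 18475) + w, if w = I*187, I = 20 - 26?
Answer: -194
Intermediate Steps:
I = -6
w = -1122 (w = -6*187 = -1122)
(-17547 + 18475) + w = (-17547 + 18475) - 1122 = 928 - 1122 = -194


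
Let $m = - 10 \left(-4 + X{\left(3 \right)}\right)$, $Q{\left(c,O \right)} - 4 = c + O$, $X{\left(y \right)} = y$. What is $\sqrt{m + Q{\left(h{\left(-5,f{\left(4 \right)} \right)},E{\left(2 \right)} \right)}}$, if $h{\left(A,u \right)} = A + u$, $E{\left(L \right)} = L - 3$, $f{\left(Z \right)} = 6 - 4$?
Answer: $\sqrt{10} \approx 3.1623$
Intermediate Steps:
$f{\left(Z \right)} = 2$ ($f{\left(Z \right)} = 6 - 4 = 2$)
$E{\left(L \right)} = -3 + L$
$Q{\left(c,O \right)} = 4 + O + c$ ($Q{\left(c,O \right)} = 4 + \left(c + O\right) = 4 + \left(O + c\right) = 4 + O + c$)
$m = 10$ ($m = - 10 \left(-4 + 3\right) = \left(-10\right) \left(-1\right) = 10$)
$\sqrt{m + Q{\left(h{\left(-5,f{\left(4 \right)} \right)},E{\left(2 \right)} \right)}} = \sqrt{10 + \left(4 + \left(-3 + 2\right) + \left(-5 + 2\right)\right)} = \sqrt{10 - 0} = \sqrt{10 + 0} = \sqrt{10}$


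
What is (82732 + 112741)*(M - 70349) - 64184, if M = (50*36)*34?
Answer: -1788446661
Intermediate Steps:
M = 61200 (M = 1800*34 = 61200)
(82732 + 112741)*(M - 70349) - 64184 = (82732 + 112741)*(61200 - 70349) - 64184 = 195473*(-9149) - 64184 = -1788382477 - 64184 = -1788446661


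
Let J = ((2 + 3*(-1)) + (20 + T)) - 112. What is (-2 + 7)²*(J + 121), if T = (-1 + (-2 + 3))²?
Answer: 700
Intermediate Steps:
T = 0 (T = (-1 + 1)² = 0² = 0)
J = -93 (J = ((2 + 3*(-1)) + (20 + 0)) - 112 = ((2 - 3) + 20) - 112 = (-1 + 20) - 112 = 19 - 112 = -93)
(-2 + 7)²*(J + 121) = (-2 + 7)²*(-93 + 121) = 5²*28 = 25*28 = 700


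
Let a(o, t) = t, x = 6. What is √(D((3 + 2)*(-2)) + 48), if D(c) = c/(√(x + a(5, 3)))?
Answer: √402/3 ≈ 6.6833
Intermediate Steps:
D(c) = c/3 (D(c) = c/(√(6 + 3)) = c/(√9) = c/3)
√(D((3 + 2)*(-2)) + 48) = √(((3 + 2)*(-2))/3 + 48) = √((5*(-2))/3 + 48) = √((⅓)*(-10) + 48) = √(-10/3 + 48) = √(134/3) = √402/3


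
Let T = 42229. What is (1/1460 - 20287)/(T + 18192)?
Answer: -29619019/88214660 ≈ -0.33576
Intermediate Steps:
(1/1460 - 20287)/(T + 18192) = (1/1460 - 20287)/(42229 + 18192) = (1/1460 - 20287)/60421 = -29619019/1460*1/60421 = -29619019/88214660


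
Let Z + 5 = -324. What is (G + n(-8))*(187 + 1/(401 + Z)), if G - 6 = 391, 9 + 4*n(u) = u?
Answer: 21153515/288 ≈ 73450.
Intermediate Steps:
Z = -329 (Z = -5 - 324 = -329)
n(u) = -9/4 + u/4
G = 397 (G = 6 + 391 = 397)
(G + n(-8))*(187 + 1/(401 + Z)) = (397 + (-9/4 + (¼)*(-8)))*(187 + 1/(401 - 329)) = (397 + (-9/4 - 2))*(187 + 1/72) = (397 - 17/4)*(187 + 1/72) = (1571/4)*(13465/72) = 21153515/288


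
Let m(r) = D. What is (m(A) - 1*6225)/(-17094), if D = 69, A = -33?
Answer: 1026/2849 ≈ 0.36013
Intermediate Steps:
m(r) = 69
(m(A) - 1*6225)/(-17094) = (69 - 1*6225)/(-17094) = (69 - 6225)*(-1/17094) = -6156*(-1/17094) = 1026/2849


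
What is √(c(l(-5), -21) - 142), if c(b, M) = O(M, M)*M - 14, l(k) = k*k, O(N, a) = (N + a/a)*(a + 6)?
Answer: 2*I*√1614 ≈ 80.349*I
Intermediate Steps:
O(N, a) = (1 + N)*(6 + a) (O(N, a) = (N + 1)*(6 + a) = (1 + N)*(6 + a))
l(k) = k²
c(b, M) = -14 + M*(6 + M² + 7*M) (c(b, M) = (6 + M + 6*M + M*M)*M - 14 = (6 + M + 6*M + M²)*M - 14 = (6 + M² + 7*M)*M - 14 = M*(6 + M² + 7*M) - 14 = -14 + M*(6 + M² + 7*M))
√(c(l(-5), -21) - 142) = √((-14 - 21*(6 + (-21)² + 7*(-21))) - 142) = √((-14 - 21*(6 + 441 - 147)) - 142) = √((-14 - 21*300) - 142) = √((-14 - 6300) - 142) = √(-6314 - 142) = √(-6456) = 2*I*√1614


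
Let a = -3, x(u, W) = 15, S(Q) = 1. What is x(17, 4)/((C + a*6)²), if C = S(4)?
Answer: 15/289 ≈ 0.051903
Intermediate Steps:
C = 1
x(17, 4)/((C + a*6)²) = 15/((1 - 3*6)²) = 15/((1 - 18)²) = 15/((-17)²) = 15/289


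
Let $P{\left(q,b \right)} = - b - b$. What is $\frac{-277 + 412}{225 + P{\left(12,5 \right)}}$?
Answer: $\frac{27}{43} \approx 0.62791$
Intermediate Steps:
$P{\left(q,b \right)} = - 2 b$
$\frac{-277 + 412}{225 + P{\left(12,5 \right)}} = \frac{-277 + 412}{225 - 10} = \frac{135}{225 - 10} = \frac{135}{215} = 135 \cdot \frac{1}{215} = \frac{27}{43}$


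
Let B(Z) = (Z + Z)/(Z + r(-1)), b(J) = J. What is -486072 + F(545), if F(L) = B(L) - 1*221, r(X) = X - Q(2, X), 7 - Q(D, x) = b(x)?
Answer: -130325979/268 ≈ -4.8629e+5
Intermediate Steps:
Q(D, x) = 7 - x
r(X) = -7 + 2*X (r(X) = X - (7 - X) = X + (-7 + X) = -7 + 2*X)
B(Z) = 2*Z/(-9 + Z) (B(Z) = (Z + Z)/(Z + (-7 + 2*(-1))) = (2*Z)/(Z + (-7 - 2)) = (2*Z)/(Z - 9) = (2*Z)/(-9 + Z) = 2*Z/(-9 + Z))
F(L) = -221 + 2*L/(-9 + L) (F(L) = 2*L/(-9 + L) - 1*221 = 2*L/(-9 + L) - 221 = -221 + 2*L/(-9 + L))
-486072 + F(545) = -486072 + 3*(663 - 73*545)/(-9 + 545) = -486072 + 3*(663 - 39785)/536 = -486072 + 3*(1/536)*(-39122) = -486072 - 58683/268 = -130325979/268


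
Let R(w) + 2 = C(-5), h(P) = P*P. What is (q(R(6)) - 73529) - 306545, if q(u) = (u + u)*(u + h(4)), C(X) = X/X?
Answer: -380104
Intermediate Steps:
C(X) = 1
h(P) = P²
R(w) = -1 (R(w) = -2 + 1 = -1)
q(u) = 2*u*(16 + u) (q(u) = (u + u)*(u + 4²) = (2*u)*(u + 16) = (2*u)*(16 + u) = 2*u*(16 + u))
(q(R(6)) - 73529) - 306545 = (2*(-1)*(16 - 1) - 73529) - 306545 = (2*(-1)*15 - 73529) - 306545 = (-30 - 73529) - 306545 = -73559 - 306545 = -380104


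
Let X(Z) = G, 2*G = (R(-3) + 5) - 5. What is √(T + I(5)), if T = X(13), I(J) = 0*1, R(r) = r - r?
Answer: 0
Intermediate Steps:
R(r) = 0
G = 0 (G = ((0 + 5) - 5)/2 = (5 - 5)/2 = (½)*0 = 0)
X(Z) = 0
I(J) = 0
T = 0
√(T + I(5)) = √(0 + 0) = √0 = 0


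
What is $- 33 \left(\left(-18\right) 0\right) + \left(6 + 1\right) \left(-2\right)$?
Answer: $-14$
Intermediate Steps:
$- 33 \left(\left(-18\right) 0\right) + \left(6 + 1\right) \left(-2\right) = \left(-33\right) 0 + 7 \left(-2\right) = 0 - 14 = -14$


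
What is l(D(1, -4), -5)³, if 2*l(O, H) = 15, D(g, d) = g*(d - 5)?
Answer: 3375/8 ≈ 421.88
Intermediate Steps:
D(g, d) = g*(-5 + d)
l(O, H) = 15/2 (l(O, H) = (½)*15 = 15/2)
l(D(1, -4), -5)³ = (15/2)³ = 3375/8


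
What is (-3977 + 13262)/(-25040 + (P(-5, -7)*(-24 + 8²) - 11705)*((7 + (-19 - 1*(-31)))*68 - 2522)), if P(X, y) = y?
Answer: 1857/2943302 ≈ 0.00063092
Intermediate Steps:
(-3977 + 13262)/(-25040 + (P(-5, -7)*(-24 + 8²) - 11705)*((7 + (-19 - 1*(-31)))*68 - 2522)) = (-3977 + 13262)/(-25040 + (-7*(-24 + 8²) - 11705)*((7 + (-19 - 1*(-31)))*68 - 2522)) = 9285/(-25040 + (-7*(-24 + 64) - 11705)*((7 + (-19 + 31))*68 - 2522)) = 9285/(-25040 + (-7*40 - 11705)*((7 + 12)*68 - 2522)) = 9285/(-25040 + (-280 - 11705)*(19*68 - 2522)) = 9285/(-25040 - 11985*(1292 - 2522)) = 9285/(-25040 - 11985*(-1230)) = 9285/(-25040 + 14741550) = 9285/14716510 = 9285*(1/14716510) = 1857/2943302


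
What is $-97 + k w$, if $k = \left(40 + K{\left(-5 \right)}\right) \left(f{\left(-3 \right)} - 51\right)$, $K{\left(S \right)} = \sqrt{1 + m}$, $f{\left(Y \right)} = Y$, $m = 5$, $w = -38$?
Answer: $81983 + 2052 \sqrt{6} \approx 87009.0$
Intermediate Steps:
$K{\left(S \right)} = \sqrt{6}$ ($K{\left(S \right)} = \sqrt{1 + 5} = \sqrt{6}$)
$k = -2160 - 54 \sqrt{6}$ ($k = \left(40 + \sqrt{6}\right) \left(-3 - 51\right) = \left(40 + \sqrt{6}\right) \left(-54\right) = -2160 - 54 \sqrt{6} \approx -2292.3$)
$-97 + k w = -97 + \left(-2160 - 54 \sqrt{6}\right) \left(-38\right) = -97 + \left(82080 + 2052 \sqrt{6}\right) = 81983 + 2052 \sqrt{6}$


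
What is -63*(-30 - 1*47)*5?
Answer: 24255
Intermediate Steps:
-63*(-30 - 1*47)*5 = -63*(-30 - 47)*5 = -63*(-77)*5 = 4851*5 = 24255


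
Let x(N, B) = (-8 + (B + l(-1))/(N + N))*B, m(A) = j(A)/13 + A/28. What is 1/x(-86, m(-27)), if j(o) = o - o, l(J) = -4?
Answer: 134848/1036503 ≈ 0.13010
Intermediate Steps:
j(o) = 0
m(A) = A/28 (m(A) = 0/13 + A/28 = 0*(1/13) + A*(1/28) = 0 + A/28 = A/28)
x(N, B) = B*(-8 + (-4 + B)/(2*N)) (x(N, B) = (-8 + (B - 4)/(N + N))*B = (-8 + (-4 + B)/((2*N)))*B = (-8 + (-4 + B)*(1/(2*N)))*B = (-8 + (-4 + B)/(2*N))*B = B*(-8 + (-4 + B)/(2*N)))
1/x(-86, m(-27)) = 1/((½)*((1/28)*(-27))*(-4 + (1/28)*(-27) - 16*(-86))/(-86)) = 1/((½)*(-27/28)*(-1/86)*(-4 - 27/28 + 1376)) = 1/((½)*(-27/28)*(-1/86)*(38389/28)) = 1/(1036503/134848) = 134848/1036503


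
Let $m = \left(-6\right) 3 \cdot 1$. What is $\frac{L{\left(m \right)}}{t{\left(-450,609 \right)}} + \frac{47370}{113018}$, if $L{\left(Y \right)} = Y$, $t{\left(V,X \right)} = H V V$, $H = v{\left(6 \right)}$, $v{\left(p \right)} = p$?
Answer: $\frac{1598680991}{3814357500} \approx 0.41912$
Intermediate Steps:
$H = 6$
$t{\left(V,X \right)} = 6 V^{2}$ ($t{\left(V,X \right)} = 6 V V = 6 V^{2}$)
$m = -18$ ($m = \left(-18\right) 1 = -18$)
$\frac{L{\left(m \right)}}{t{\left(-450,609 \right)}} + \frac{47370}{113018} = - \frac{18}{6 \left(-450\right)^{2}} + \frac{47370}{113018} = - \frac{18}{6 \cdot 202500} + 47370 \cdot \frac{1}{113018} = - \frac{18}{1215000} + \frac{23685}{56509} = \left(-18\right) \frac{1}{1215000} + \frac{23685}{56509} = - \frac{1}{67500} + \frac{23685}{56509} = \frac{1598680991}{3814357500}$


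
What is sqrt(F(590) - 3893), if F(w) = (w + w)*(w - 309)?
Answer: sqrt(327687) ≈ 572.44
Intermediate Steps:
F(w) = 2*w*(-309 + w) (F(w) = (2*w)*(-309 + w) = 2*w*(-309 + w))
sqrt(F(590) - 3893) = sqrt(2*590*(-309 + 590) - 3893) = sqrt(2*590*281 - 3893) = sqrt(331580 - 3893) = sqrt(327687)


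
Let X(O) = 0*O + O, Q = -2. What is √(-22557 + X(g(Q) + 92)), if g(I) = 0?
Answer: I*√22465 ≈ 149.88*I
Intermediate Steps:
X(O) = O (X(O) = 0 + O = O)
√(-22557 + X(g(Q) + 92)) = √(-22557 + (0 + 92)) = √(-22557 + 92) = √(-22465) = I*√22465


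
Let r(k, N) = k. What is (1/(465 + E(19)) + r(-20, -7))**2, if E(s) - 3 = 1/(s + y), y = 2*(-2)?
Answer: 19713564025/49294441 ≈ 399.91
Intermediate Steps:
y = -4
E(s) = 3 + 1/(-4 + s) (E(s) = 3 + 1/(s - 4) = 3 + 1/(-4 + s))
(1/(465 + E(19)) + r(-20, -7))**2 = (1/(465 + (-11 + 3*19)/(-4 + 19)) - 20)**2 = (1/(465 + (-11 + 57)/15) - 20)**2 = (1/(465 + (1/15)*46) - 20)**2 = (1/(465 + 46/15) - 20)**2 = (1/(7021/15) - 20)**2 = (15/7021 - 20)**2 = (-140405/7021)**2 = 19713564025/49294441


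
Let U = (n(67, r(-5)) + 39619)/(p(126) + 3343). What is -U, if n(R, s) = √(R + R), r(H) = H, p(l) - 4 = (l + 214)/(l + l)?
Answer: -2495997/210946 - 63*√134/210946 ≈ -11.836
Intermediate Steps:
p(l) = 4 + (214 + l)/(2*l) (p(l) = 4 + (l + 214)/(l + l) = 4 + (214 + l)/((2*l)) = 4 + (214 + l)*(1/(2*l)) = 4 + (214 + l)/(2*l))
n(R, s) = √2*√R (n(R, s) = √(2*R) = √2*√R)
U = 2495997/210946 + 63*√134/210946 (U = (√2*√67 + 39619)/((9/2 + 107/126) + 3343) = (√134 + 39619)/((9/2 + 107*(1/126)) + 3343) = (39619 + √134)/((9/2 + 107/126) + 3343) = (39619 + √134)/(337/63 + 3343) = (39619 + √134)/(210946/63) = (39619 + √134)*(63/210946) = 2495997/210946 + 63*√134/210946 ≈ 11.836)
-U = -(2495997/210946 + 63*√134/210946) = -2495997/210946 - 63*√134/210946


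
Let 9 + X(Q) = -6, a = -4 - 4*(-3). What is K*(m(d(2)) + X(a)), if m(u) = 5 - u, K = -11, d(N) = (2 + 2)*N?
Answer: 198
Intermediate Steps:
a = 8 (a = -4 + 12 = 8)
X(Q) = -15 (X(Q) = -9 - 6 = -15)
d(N) = 4*N
K*(m(d(2)) + X(a)) = -11*((5 - 4*2) - 15) = -11*((5 - 1*8) - 15) = -11*((5 - 8) - 15) = -11*(-3 - 15) = -11*(-18) = 198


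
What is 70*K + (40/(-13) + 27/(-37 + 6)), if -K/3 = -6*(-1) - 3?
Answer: -255481/403 ≈ -633.95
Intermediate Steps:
K = -9 (K = -3*(-6*(-1) - 3) = -3*(6 - 3) = -3*3 = -9)
70*K + (40/(-13) + 27/(-37 + 6)) = 70*(-9) + (40/(-13) + 27/(-37 + 6)) = -630 + (40*(-1/13) + 27/(-31)) = -630 + (-40/13 + 27*(-1/31)) = -630 + (-40/13 - 27/31) = -630 - 1591/403 = -255481/403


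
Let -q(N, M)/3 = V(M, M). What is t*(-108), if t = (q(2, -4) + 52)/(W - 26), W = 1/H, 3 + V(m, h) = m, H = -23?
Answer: 181332/599 ≈ 302.72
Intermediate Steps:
V(m, h) = -3 + m
q(N, M) = 9 - 3*M (q(N, M) = -3*(-3 + M) = 9 - 3*M)
W = -1/23 (W = 1/(-23) = -1/23 ≈ -0.043478)
t = -1679/599 (t = ((9 - 3*(-4)) + 52)/(-1/23 - 26) = ((9 + 12) + 52)/(-599/23) = (21 + 52)*(-23/599) = 73*(-23/599) = -1679/599 ≈ -2.8030)
t*(-108) = -1679/599*(-108) = 181332/599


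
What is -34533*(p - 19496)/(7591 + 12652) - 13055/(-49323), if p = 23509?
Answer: -6834962888702/998445489 ≈ -6845.6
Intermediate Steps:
-34533*(p - 19496)/(7591 + 12652) - 13055/(-49323) = -34533*(23509 - 19496)/(7591 + 12652) - 13055/(-49323) = -34533/(20243/4013) - 13055*(-1/49323) = -34533/(20243*(1/4013)) + 13055/49323 = -34533/20243/4013 + 13055/49323 = -34533*4013/20243 + 13055/49323 = -138580929/20243 + 13055/49323 = -6834962888702/998445489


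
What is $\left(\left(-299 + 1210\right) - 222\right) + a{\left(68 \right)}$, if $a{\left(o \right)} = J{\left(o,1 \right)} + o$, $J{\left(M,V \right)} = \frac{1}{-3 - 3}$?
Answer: $\frac{4541}{6} \approx 756.83$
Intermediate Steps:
$J{\left(M,V \right)} = - \frac{1}{6}$ ($J{\left(M,V \right)} = \frac{1}{-6} = - \frac{1}{6}$)
$a{\left(o \right)} = - \frac{1}{6} + o$
$\left(\left(-299 + 1210\right) - 222\right) + a{\left(68 \right)} = \left(\left(-299 + 1210\right) - 222\right) + \left(- \frac{1}{6} + 68\right) = \left(911 - 222\right) + \frac{407}{6} = 689 + \frac{407}{6} = \frac{4541}{6}$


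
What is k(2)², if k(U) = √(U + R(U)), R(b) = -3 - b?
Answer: -3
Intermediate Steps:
k(U) = I*√3 (k(U) = √(U + (-3 - U)) = √(-3) = I*√3)
k(2)² = (I*√3)² = -3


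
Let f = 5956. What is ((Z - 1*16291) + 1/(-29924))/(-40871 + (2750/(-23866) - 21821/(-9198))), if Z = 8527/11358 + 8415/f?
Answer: 12566571877955355884666/31529569171210789396909 ≈ 0.39856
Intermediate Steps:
Z = 73182191/33824124 (Z = 8527/11358 + 8415/5956 = 73182191/33824124 ≈ 2.1636)
((Z - 1*16291) + 1/(-29924))/(-40871 + (2750/(-23866) - 21821/(-9198))) = ((73182191/33824124 - 1*16291) + 1/(-29924))/(-40871 + (2750/(-23866) - 21821/(-9198))) = ((73182191/33824124 - 16291) - 1/29924)/(-40871 + (2750*(-1/23866) - 21821*(-1/9198))) = (-550955621893/33824124 - 1/29924)/(-40871 + (-1375/11933 + 21821/9198)) = -1030424753959391/(63259567911*(-40871 + 247742743/109759734)) = -1030424753959391/(63259567911*(-4485742345571/109759734)) = -1030424753959391/63259567911*(-109759734/4485742345571) = 12566571877955355884666/31529569171210789396909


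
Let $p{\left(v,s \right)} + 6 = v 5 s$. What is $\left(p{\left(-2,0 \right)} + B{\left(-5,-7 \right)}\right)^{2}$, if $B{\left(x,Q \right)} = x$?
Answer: $121$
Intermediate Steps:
$p{\left(v,s \right)} = -6 + 5 s v$ ($p{\left(v,s \right)} = -6 + v 5 s = -6 + 5 v s = -6 + 5 s v$)
$\left(p{\left(-2,0 \right)} + B{\left(-5,-7 \right)}\right)^{2} = \left(\left(-6 + 5 \cdot 0 \left(-2\right)\right) - 5\right)^{2} = \left(\left(-6 + 0\right) - 5\right)^{2} = \left(-6 - 5\right)^{2} = \left(-11\right)^{2} = 121$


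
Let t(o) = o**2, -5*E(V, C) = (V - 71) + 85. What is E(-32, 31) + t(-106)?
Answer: 56198/5 ≈ 11240.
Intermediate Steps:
E(V, C) = -14/5 - V/5 (E(V, C) = -((V - 71) + 85)/5 = -((-71 + V) + 85)/5 = -(14 + V)/5 = -14/5 - V/5)
E(-32, 31) + t(-106) = (-14/5 - 1/5*(-32)) + (-106)**2 = (-14/5 + 32/5) + 11236 = 18/5 + 11236 = 56198/5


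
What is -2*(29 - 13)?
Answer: -32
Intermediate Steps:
-2*(29 - 13) = -2*16 = -32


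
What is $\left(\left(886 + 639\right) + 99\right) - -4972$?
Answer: $6596$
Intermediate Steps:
$\left(\left(886 + 639\right) + 99\right) - -4972 = \left(1525 + 99\right) + 4972 = 1624 + 4972 = 6596$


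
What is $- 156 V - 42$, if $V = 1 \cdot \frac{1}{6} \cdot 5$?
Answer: $-172$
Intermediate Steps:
$V = \frac{5}{6}$ ($V = 1 \cdot \frac{1}{6} \cdot 5 = \frac{1}{6} \cdot 5 = \frac{5}{6} \approx 0.83333$)
$- 156 V - 42 = \left(-156\right) \frac{5}{6} - 42 = -130 - 42 = -172$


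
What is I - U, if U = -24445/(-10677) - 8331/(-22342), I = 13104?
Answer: 3125265577259/238545534 ≈ 13101.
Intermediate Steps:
U = 635100277/238545534 (U = -24445*(-1/10677) - 8331*(-1/22342) = 24445/10677 + 8331/22342 = 635100277/238545534 ≈ 2.6624)
I - U = 13104 - 1*635100277/238545534 = 13104 - 635100277/238545534 = 3125265577259/238545534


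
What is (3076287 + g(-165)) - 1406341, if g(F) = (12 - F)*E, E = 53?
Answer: 1679327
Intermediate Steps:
g(F) = 636 - 53*F (g(F) = (12 - F)*53 = 636 - 53*F)
(3076287 + g(-165)) - 1406341 = (3076287 + (636 - 53*(-165))) - 1406341 = (3076287 + (636 + 8745)) - 1406341 = (3076287 + 9381) - 1406341 = 3085668 - 1406341 = 1679327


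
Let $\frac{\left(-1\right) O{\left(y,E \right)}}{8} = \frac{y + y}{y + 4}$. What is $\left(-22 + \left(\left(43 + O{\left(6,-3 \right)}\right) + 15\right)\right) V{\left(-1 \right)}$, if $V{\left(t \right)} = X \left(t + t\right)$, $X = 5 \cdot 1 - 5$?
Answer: $0$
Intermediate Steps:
$X = 0$ ($X = 5 - 5 = 0$)
$V{\left(t \right)} = 0$ ($V{\left(t \right)} = 0 \left(t + t\right) = 0 \cdot 2 t = 0$)
$O{\left(y,E \right)} = - \frac{16 y}{4 + y}$ ($O{\left(y,E \right)} = - 8 \frac{y + y}{y + 4} = - 8 \frac{2 y}{4 + y} = - \frac{16 y}{4 + y}$)
$\left(-22 + \left(\left(43 + O{\left(6,-3 \right)}\right) + 15\right)\right) V{\left(-1 \right)} = \left(-22 + \left(\left(43 - \frac{96}{4 + 6}\right) + 15\right)\right) 0 = \left(-22 + \left(\left(43 - \frac{96}{10}\right) + 15\right)\right) 0 = \left(-22 + \left(\left(43 - 96 \cdot \frac{1}{10}\right) + 15\right)\right) 0 = \left(-22 + \left(\left(43 - \frac{48}{5}\right) + 15\right)\right) 0 = \left(-22 + \left(\frac{167}{5} + 15\right)\right) 0 = \left(-22 + \frac{242}{5}\right) 0 = \frac{132}{5} \cdot 0 = 0$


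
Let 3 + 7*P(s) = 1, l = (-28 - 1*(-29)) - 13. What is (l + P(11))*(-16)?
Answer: 1376/7 ≈ 196.57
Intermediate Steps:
l = -12 (l = (-28 + 29) - 13 = 1 - 13 = -12)
P(s) = -2/7 (P(s) = -3/7 + (⅐)*1 = -3/7 + ⅐ = -2/7)
(l + P(11))*(-16) = (-12 - 2/7)*(-16) = -86/7*(-16) = 1376/7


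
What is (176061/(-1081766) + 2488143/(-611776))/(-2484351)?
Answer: 155516577493/91341094815698112 ≈ 1.7026e-6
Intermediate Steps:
(176061/(-1081766) + 2488143/(-611776))/(-2484351) = (176061*(-1/1081766) + 2488143*(-1/611776))*(-1/2484351) = (-176061/1081766 - 2488143/611776)*(-1/2484351) = -1399649197437/330899238208*(-1/2484351) = 155516577493/91341094815698112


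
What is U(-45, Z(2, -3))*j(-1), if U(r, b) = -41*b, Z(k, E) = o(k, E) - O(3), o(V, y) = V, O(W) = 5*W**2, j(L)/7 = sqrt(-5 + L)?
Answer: 12341*I*sqrt(6) ≈ 30229.0*I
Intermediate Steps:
j(L) = 7*sqrt(-5 + L)
Z(k, E) = -45 + k (Z(k, E) = k - 5*3**2 = k - 5*9 = k - 1*45 = k - 45 = -45 + k)
U(-45, Z(2, -3))*j(-1) = (-41*(-45 + 2))*(7*sqrt(-5 - 1)) = (-41*(-43))*(7*sqrt(-6)) = 1763*(7*(I*sqrt(6))) = 1763*(7*I*sqrt(6)) = 12341*I*sqrt(6)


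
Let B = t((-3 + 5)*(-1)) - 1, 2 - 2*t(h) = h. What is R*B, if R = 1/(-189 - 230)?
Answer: -1/419 ≈ -0.0023866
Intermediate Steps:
t(h) = 1 - h/2
B = 1 (B = (1 - (-3 + 5)*(-1)/2) - 1 = (1 - (-1)) - 1 = (1 - ½*(-2)) - 1 = (1 + 1) - 1 = 2 - 1 = 1)
R = -1/419 (R = 1/(-419) = -1/419 ≈ -0.0023866)
R*B = -1/419*1 = -1/419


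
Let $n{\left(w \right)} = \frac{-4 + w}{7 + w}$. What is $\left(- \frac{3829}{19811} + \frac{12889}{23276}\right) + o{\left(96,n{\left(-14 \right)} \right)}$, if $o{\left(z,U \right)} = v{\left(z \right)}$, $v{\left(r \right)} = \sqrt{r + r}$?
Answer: $\frac{15110925}{41920076} + 8 \sqrt{3} \approx 14.217$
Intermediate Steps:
$n{\left(w \right)} = \frac{-4 + w}{7 + w}$
$v{\left(r \right)} = \sqrt{2} \sqrt{r}$ ($v{\left(r \right)} = \sqrt{2 r} = \sqrt{2} \sqrt{r}$)
$o{\left(z,U \right)} = \sqrt{2} \sqrt{z}$
$\left(- \frac{3829}{19811} + \frac{12889}{23276}\right) + o{\left(96,n{\left(-14 \right)} \right)} = \left(- \frac{3829}{19811} + \frac{12889}{23276}\right) + \sqrt{2} \sqrt{96} = \left(\left(-3829\right) \frac{1}{19811} + 12889 \cdot \frac{1}{23276}\right) + \sqrt{2} \cdot 4 \sqrt{6} = \left(- \frac{3829}{19811} + \frac{12889}{23276}\right) + 8 \sqrt{3} = \frac{15110925}{41920076} + 8 \sqrt{3}$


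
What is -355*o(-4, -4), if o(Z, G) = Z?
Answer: 1420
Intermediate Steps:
-355*o(-4, -4) = -355*(-4) = 1420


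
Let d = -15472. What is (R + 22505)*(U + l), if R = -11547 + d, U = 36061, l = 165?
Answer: -163524164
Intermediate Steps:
R = -27019 (R = -11547 - 15472 = -27019)
(R + 22505)*(U + l) = (-27019 + 22505)*(36061 + 165) = -4514*36226 = -163524164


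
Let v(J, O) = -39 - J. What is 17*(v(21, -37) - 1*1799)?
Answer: -31603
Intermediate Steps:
17*(v(21, -37) - 1*1799) = 17*((-39 - 1*21) - 1*1799) = 17*((-39 - 21) - 1799) = 17*(-60 - 1799) = 17*(-1859) = -31603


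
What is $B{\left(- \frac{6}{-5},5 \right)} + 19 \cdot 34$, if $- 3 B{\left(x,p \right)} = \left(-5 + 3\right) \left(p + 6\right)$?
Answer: $\frac{1960}{3} \approx 653.33$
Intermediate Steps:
$B{\left(x,p \right)} = 4 + \frac{2 p}{3}$ ($B{\left(x,p \right)} = - \frac{\left(-5 + 3\right) \left(p + 6\right)}{3} = - \frac{\left(-2\right) \left(6 + p\right)}{3} = - \frac{-12 - 2 p}{3} = 4 + \frac{2 p}{3}$)
$B{\left(- \frac{6}{-5},5 \right)} + 19 \cdot 34 = \left(4 + \frac{2}{3} \cdot 5\right) + 19 \cdot 34 = \left(4 + \frac{10}{3}\right) + 646 = \frac{22}{3} + 646 = \frac{1960}{3}$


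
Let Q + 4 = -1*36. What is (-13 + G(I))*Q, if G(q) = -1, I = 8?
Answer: 560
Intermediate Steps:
Q = -40 (Q = -4 - 1*36 = -4 - 36 = -40)
(-13 + G(I))*Q = (-13 - 1)*(-40) = -14*(-40) = 560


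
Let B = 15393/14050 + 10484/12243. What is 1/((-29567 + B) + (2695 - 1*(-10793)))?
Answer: -172014150/2765479761151 ≈ -6.2200e-5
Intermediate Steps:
B = 335756699/172014150 (B = 15393*(1/14050) + 10484*(1/12243) = 15393/14050 + 10484/12243 = 335756699/172014150 ≈ 1.9519)
1/((-29567 + B) + (2695 - 1*(-10793))) = 1/((-29567 + 335756699/172014150) + (2695 - 1*(-10793))) = 1/(-5085606616351/172014150 + (2695 + 10793)) = 1/(-5085606616351/172014150 + 13488) = 1/(-2765479761151/172014150) = -172014150/2765479761151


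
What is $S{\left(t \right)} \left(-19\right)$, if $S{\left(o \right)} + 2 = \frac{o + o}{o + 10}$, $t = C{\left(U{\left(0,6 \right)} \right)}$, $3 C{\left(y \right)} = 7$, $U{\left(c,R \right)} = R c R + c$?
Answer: $\frac{1140}{37} \approx 30.811$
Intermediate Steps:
$U{\left(c,R \right)} = c + c R^{2}$ ($U{\left(c,R \right)} = c R^{2} + c = c + c R^{2}$)
$C{\left(y \right)} = \frac{7}{3}$ ($C{\left(y \right)} = \frac{1}{3} \cdot 7 = \frac{7}{3}$)
$t = \frac{7}{3} \approx 2.3333$
$S{\left(o \right)} = -2 + \frac{2 o}{10 + o}$ ($S{\left(o \right)} = -2 + \frac{o + o}{o + 10} = -2 + \frac{2 o}{10 + o}$)
$S{\left(t \right)} \left(-19\right) = - \frac{20}{10 + \frac{7}{3}} \left(-19\right) = - \frac{20}{\frac{37}{3}} \left(-19\right) = \left(-20\right) \frac{3}{37} \left(-19\right) = \left(- \frac{60}{37}\right) \left(-19\right) = \frac{1140}{37}$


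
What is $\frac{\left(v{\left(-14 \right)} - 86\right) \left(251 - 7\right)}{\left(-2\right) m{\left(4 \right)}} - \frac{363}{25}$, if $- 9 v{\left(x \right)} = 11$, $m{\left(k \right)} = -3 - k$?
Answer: $- \frac{2417119}{1575} \approx -1534.7$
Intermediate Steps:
$v{\left(x \right)} = - \frac{11}{9}$ ($v{\left(x \right)} = \left(- \frac{1}{9}\right) 11 = - \frac{11}{9}$)
$\frac{\left(v{\left(-14 \right)} - 86\right) \left(251 - 7\right)}{\left(-2\right) m{\left(4 \right)}} - \frac{363}{25} = \frac{\left(- \frac{11}{9} - 86\right) \left(251 - 7\right)}{\left(-2\right) \left(-3 - 4\right)} - \frac{363}{25} = \frac{\left(- \frac{785}{9}\right) 244}{\left(-2\right) \left(-3 - 4\right)} - \frac{363}{25} = - \frac{191540}{9 \left(\left(-2\right) \left(-7\right)\right)} - \frac{363}{25} = - \frac{191540}{9 \cdot 14} - \frac{363}{25} = \left(- \frac{191540}{9}\right) \frac{1}{14} - \frac{363}{25} = - \frac{95770}{63} - \frac{363}{25} = - \frac{2417119}{1575}$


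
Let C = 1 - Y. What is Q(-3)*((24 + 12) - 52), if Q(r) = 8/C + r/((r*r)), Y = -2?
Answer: -112/3 ≈ -37.333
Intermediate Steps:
C = 3 (C = 1 - 1*(-2) = 1 + 2 = 3)
Q(r) = 8/3 + 1/r (Q(r) = 8/3 + r/((r*r)) = 8*(⅓) + r/(r²) = 8/3 + r/r² = 8/3 + 1/r)
Q(-3)*((24 + 12) - 52) = (8/3 + 1/(-3))*((24 + 12) - 52) = (8/3 - ⅓)*(36 - 52) = (7/3)*(-16) = -112/3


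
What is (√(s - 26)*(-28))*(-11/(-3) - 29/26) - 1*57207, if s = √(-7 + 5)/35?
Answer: -57207 - 398*√(-31850 + 35*I*√2)/195 ≈ -57207.0 - 364.25*I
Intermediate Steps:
s = I*√2/35 (s = √(-2)*(1/35) = (I*√2)*(1/35) = I*√2/35 ≈ 0.040406*I)
(√(s - 26)*(-28))*(-11/(-3) - 29/26) - 1*57207 = (√(I*√2/35 - 26)*(-28))*(-11/(-3) - 29/26) - 1*57207 = (√(-26 + I*√2/35)*(-28))*(-11*(-⅓) - 29*1/26) - 57207 = (-28*√(-26 + I*√2/35))*(11/3 - 29/26) - 57207 = -28*√(-26 + I*√2/35)*(199/78) - 57207 = -2786*√(-26 + I*√2/35)/39 - 57207 = -57207 - 2786*√(-26 + I*√2/35)/39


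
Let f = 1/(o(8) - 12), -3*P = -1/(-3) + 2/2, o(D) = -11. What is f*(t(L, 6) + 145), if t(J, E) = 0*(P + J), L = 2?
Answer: -145/23 ≈ -6.3043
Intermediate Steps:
P = -4/9 (P = -(-1/(-3) + 2/2)/3 = -(-1*(-⅓) + 2*(½))/3 = -(⅓ + 1)/3 = -⅓*4/3 = -4/9 ≈ -0.44444)
t(J, E) = 0 (t(J, E) = 0*(-4/9 + J) = 0)
f = -1/23 (f = 1/(-11 - 12) = 1/(-23) = -1/23 ≈ -0.043478)
f*(t(L, 6) + 145) = -(0 + 145)/23 = -1/23*145 = -145/23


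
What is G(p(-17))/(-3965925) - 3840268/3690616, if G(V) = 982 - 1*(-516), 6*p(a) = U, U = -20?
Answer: -3808935852667/3659176564950 ≈ -1.0409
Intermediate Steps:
p(a) = -10/3 (p(a) = (1/6)*(-20) = -10/3)
G(V) = 1498 (G(V) = 982 + 516 = 1498)
G(p(-17))/(-3965925) - 3840268/3690616 = 1498/(-3965925) - 3840268/3690616 = 1498*(-1/3965925) - 3840268*1/3690616 = -1498/3965925 - 960067/922654 = -3808935852667/3659176564950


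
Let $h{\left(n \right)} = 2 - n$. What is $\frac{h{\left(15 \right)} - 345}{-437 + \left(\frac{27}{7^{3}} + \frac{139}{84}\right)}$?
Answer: $\frac{1473528}{1791557} \approx 0.82248$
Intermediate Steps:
$\frac{h{\left(15 \right)} - 345}{-437 + \left(\frac{27}{7^{3}} + \frac{139}{84}\right)} = \frac{\left(2 - 15\right) - 345}{-437 + \left(\frac{27}{7^{3}} + \frac{139}{84}\right)} = \frac{\left(2 - 15\right) - 345}{-437 + \left(\frac{27}{343} + 139 \cdot \frac{1}{84}\right)} = \frac{-13 - 345}{-437 + \left(27 \cdot \frac{1}{343} + \frac{139}{84}\right)} = - \frac{358}{-437 + \left(\frac{27}{343} + \frac{139}{84}\right)} = - \frac{358}{-437 + \frac{7135}{4116}} = - \frac{358}{- \frac{1791557}{4116}} = \left(-358\right) \left(- \frac{4116}{1791557}\right) = \frac{1473528}{1791557}$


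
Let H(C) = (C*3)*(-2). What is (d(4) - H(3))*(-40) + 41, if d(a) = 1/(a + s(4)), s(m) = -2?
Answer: -699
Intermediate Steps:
H(C) = -6*C (H(C) = (3*C)*(-2) = -6*C)
d(a) = 1/(-2 + a) (d(a) = 1/(a - 2) = 1/(-2 + a))
(d(4) - H(3))*(-40) + 41 = (1/(-2 + 4) - (-6)*3)*(-40) + 41 = (1/2 - 1*(-18))*(-40) + 41 = (½ + 18)*(-40) + 41 = (37/2)*(-40) + 41 = -740 + 41 = -699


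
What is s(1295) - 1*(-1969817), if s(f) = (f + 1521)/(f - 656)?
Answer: 1258715879/639 ≈ 1.9698e+6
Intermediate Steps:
s(f) = (1521 + f)/(-656 + f)
s(1295) - 1*(-1969817) = (1521 + 1295)/(-656 + 1295) - 1*(-1969817) = 2816/639 + 1969817 = 1258715879/639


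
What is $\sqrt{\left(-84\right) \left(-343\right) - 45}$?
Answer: $\sqrt{28767} \approx 169.61$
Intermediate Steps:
$\sqrt{\left(-84\right) \left(-343\right) - 45} = \sqrt{28812 - 45} = \sqrt{28767}$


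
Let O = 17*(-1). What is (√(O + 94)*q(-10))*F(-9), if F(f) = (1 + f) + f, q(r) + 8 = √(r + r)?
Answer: 34*√77*(4 - I*√5) ≈ 1193.4 - 667.13*I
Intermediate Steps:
O = -17
q(r) = -8 + √2*√r (q(r) = -8 + √(r + r) = -8 + √(2*r) = -8 + √2*√r)
F(f) = 1 + 2*f
(√(O + 94)*q(-10))*F(-9) = (√(-17 + 94)*(-8 + √2*√(-10)))*(1 + 2*(-9)) = (√77*(-8 + √2*(I*√10)))*(1 - 18) = (√77*(-8 + 2*I*√5))*(-17) = -17*√77*(-8 + 2*I*√5)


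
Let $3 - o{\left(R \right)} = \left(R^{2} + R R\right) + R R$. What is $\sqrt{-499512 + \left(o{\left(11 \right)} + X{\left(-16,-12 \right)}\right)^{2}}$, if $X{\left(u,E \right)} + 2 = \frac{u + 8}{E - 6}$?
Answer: $\frac{2 i \sqrt{7467989}}{9} \approx 607.28 i$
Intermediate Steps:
$o{\left(R \right)} = 3 - 3 R^{2}$ ($o{\left(R \right)} = 3 - \left(\left(R^{2} + R R\right) + R R\right) = 3 - \left(\left(R^{2} + R^{2}\right) + R^{2}\right) = 3 - \left(2 R^{2} + R^{2}\right) = 3 - 3 R^{2}$)
$X{\left(u,E \right)} = -2 + \frac{8 + u}{-6 + E}$ ($X{\left(u,E \right)} = -2 + \frac{u + 8}{E - 6} = -2 + \frac{8 + u}{-6 + E}$)
$\sqrt{-499512 + \left(o{\left(11 \right)} + X{\left(-16,-12 \right)}\right)^{2}} = \sqrt{-499512 + \left(\left(3 - 3 \cdot 11^{2}\right) + \frac{20 - 16 - -24}{-6 - 12}\right)^{2}} = \sqrt{-499512 + \left(\left(3 - 363\right) + \frac{20 - 16 + 24}{-18}\right)^{2}} = \sqrt{-499512 + \left(\left(3 - 363\right) - \frac{14}{9}\right)^{2}} = \sqrt{-499512 + \left(-360 - \frac{14}{9}\right)^{2}} = \sqrt{-499512 + \left(- \frac{3254}{9}\right)^{2}} = \sqrt{-499512 + \frac{10588516}{81}} = \sqrt{- \frac{29871956}{81}} = \frac{2 i \sqrt{7467989}}{9}$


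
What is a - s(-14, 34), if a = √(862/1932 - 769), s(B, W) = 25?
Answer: -25 + I*√717180618/966 ≈ -25.0 + 27.723*I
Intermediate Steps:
a = I*√717180618/966 (a = √(862*(1/1932) - 769) = √(431/966 - 769) = √(-742423/966) = I*√717180618/966 ≈ 27.723*I)
a - s(-14, 34) = I*√717180618/966 - 1*25 = I*√717180618/966 - 25 = -25 + I*√717180618/966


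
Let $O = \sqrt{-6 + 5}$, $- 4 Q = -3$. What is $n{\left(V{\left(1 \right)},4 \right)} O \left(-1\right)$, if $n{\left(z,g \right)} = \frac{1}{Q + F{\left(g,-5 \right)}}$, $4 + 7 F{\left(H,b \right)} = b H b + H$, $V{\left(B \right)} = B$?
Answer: $- \frac{28 i}{421} \approx - 0.066508 i$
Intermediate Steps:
$Q = \frac{3}{4}$ ($Q = \left(- \frac{1}{4}\right) \left(-3\right) = \frac{3}{4} \approx 0.75$)
$O = i$ ($O = \sqrt{-1} = i \approx 1.0 i$)
$F{\left(H,b \right)} = - \frac{4}{7} + \frac{H}{7} + \frac{H b^{2}}{7}$ ($F{\left(H,b \right)} = - \frac{4}{7} + \frac{b H b + H}{7} = - \frac{4}{7} + \frac{H b b + H}{7} = - \frac{4}{7} + \frac{H b^{2} + H}{7} = - \frac{4}{7} + \frac{H + H b^{2}}{7} = - \frac{4}{7} + \left(\frac{H}{7} + \frac{H b^{2}}{7}\right) = - \frac{4}{7} + \frac{H}{7} + \frac{H b^{2}}{7}$)
$n{\left(z,g \right)} = \frac{1}{\frac{5}{28} + \frac{26 g}{7}}$ ($n{\left(z,g \right)} = \frac{1}{\frac{3}{4} + \left(- \frac{4}{7} + \frac{g}{7} + \frac{g \left(-5\right)^{2}}{7}\right)} = \frac{1}{\frac{3}{4} + \left(- \frac{4}{7} + \frac{g}{7} + \frac{1}{7} g 25\right)} = \frac{1}{\frac{3}{4} + \left(- \frac{4}{7} + \frac{g}{7} + \frac{25 g}{7}\right)} = \frac{1}{\frac{3}{4} + \left(- \frac{4}{7} + \frac{26 g}{7}\right)} = \frac{1}{\frac{5}{28} + \frac{26 g}{7}}$)
$n{\left(V{\left(1 \right)},4 \right)} O \left(-1\right) = \frac{28}{5 + 104 \cdot 4} i \left(-1\right) = \frac{28}{5 + 416} i \left(-1\right) = \frac{28}{421} i \left(-1\right) = 28 \cdot \frac{1}{421} i \left(-1\right) = \frac{28 i}{421} \left(-1\right) = - \frac{28 i}{421}$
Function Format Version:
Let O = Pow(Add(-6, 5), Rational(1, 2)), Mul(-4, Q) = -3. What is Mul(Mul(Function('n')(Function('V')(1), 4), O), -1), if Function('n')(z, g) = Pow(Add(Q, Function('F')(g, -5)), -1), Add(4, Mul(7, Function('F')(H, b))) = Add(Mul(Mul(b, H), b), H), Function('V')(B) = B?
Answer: Mul(Rational(-28, 421), I) ≈ Mul(-0.066508, I)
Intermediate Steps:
Q = Rational(3, 4) (Q = Mul(Rational(-1, 4), -3) = Rational(3, 4) ≈ 0.75000)
O = I (O = Pow(-1, Rational(1, 2)) = I ≈ Mul(1.0000, I))
Function('F')(H, b) = Add(Rational(-4, 7), Mul(Rational(1, 7), H), Mul(Rational(1, 7), H, Pow(b, 2))) (Function('F')(H, b) = Add(Rational(-4, 7), Mul(Rational(1, 7), Add(Mul(Mul(b, H), b), H))) = Add(Rational(-4, 7), Mul(Rational(1, 7), Add(Mul(Mul(H, b), b), H))) = Add(Rational(-4, 7), Mul(Rational(1, 7), Add(Mul(H, Pow(b, 2)), H))) = Add(Rational(-4, 7), Mul(Rational(1, 7), Add(H, Mul(H, Pow(b, 2))))) = Add(Rational(-4, 7), Add(Mul(Rational(1, 7), H), Mul(Rational(1, 7), H, Pow(b, 2)))) = Add(Rational(-4, 7), Mul(Rational(1, 7), H), Mul(Rational(1, 7), H, Pow(b, 2))))
Function('n')(z, g) = Pow(Add(Rational(5, 28), Mul(Rational(26, 7), g)), -1) (Function('n')(z, g) = Pow(Add(Rational(3, 4), Add(Rational(-4, 7), Mul(Rational(1, 7), g), Mul(Rational(1, 7), g, Pow(-5, 2)))), -1) = Pow(Add(Rational(3, 4), Add(Rational(-4, 7), Mul(Rational(1, 7), g), Mul(Rational(1, 7), g, 25))), -1) = Pow(Add(Rational(3, 4), Add(Rational(-4, 7), Mul(Rational(1, 7), g), Mul(Rational(25, 7), g))), -1) = Pow(Add(Rational(3, 4), Add(Rational(-4, 7), Mul(Rational(26, 7), g))), -1) = Pow(Add(Rational(5, 28), Mul(Rational(26, 7), g)), -1))
Mul(Mul(Function('n')(Function('V')(1), 4), O), -1) = Mul(Mul(Mul(28, Pow(Add(5, Mul(104, 4)), -1)), I), -1) = Mul(Mul(Mul(28, Pow(Add(5, 416), -1)), I), -1) = Mul(Mul(Mul(28, Pow(421, -1)), I), -1) = Mul(Mul(Mul(28, Rational(1, 421)), I), -1) = Mul(Mul(Rational(28, 421), I), -1) = Mul(Rational(-28, 421), I)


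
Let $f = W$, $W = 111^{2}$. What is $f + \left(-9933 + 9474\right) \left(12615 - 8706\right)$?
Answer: $-1781910$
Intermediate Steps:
$W = 12321$
$f = 12321$
$f + \left(-9933 + 9474\right) \left(12615 - 8706\right) = 12321 + \left(-9933 + 9474\right) \left(12615 - 8706\right) = 12321 - 1794231 = -1781910$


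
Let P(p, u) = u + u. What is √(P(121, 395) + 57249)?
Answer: √58039 ≈ 240.91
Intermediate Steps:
P(p, u) = 2*u
√(P(121, 395) + 57249) = √(2*395 + 57249) = √(790 + 57249) = √58039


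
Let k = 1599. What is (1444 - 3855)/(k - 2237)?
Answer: 2411/638 ≈ 3.7790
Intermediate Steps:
(1444 - 3855)/(k - 2237) = (1444 - 3855)/(1599 - 2237) = -2411/(-638) = -2411*(-1/638) = 2411/638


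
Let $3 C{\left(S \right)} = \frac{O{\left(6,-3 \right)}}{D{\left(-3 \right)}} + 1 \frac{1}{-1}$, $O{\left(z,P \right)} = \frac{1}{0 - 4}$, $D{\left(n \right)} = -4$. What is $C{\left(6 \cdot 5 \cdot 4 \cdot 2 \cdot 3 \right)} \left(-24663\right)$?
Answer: $\frac{123315}{16} \approx 7707.2$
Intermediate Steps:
$O{\left(z,P \right)} = - \frac{1}{4}$ ($O{\left(z,P \right)} = \frac{1}{-4} = - \frac{1}{4}$)
$C{\left(S \right)} = - \frac{5}{16}$ ($C{\left(S \right)} = \frac{- \frac{1}{4 \left(-4\right)} + 1 \frac{1}{-1}}{3} = \frac{\left(- \frac{1}{4}\right) \left(- \frac{1}{4}\right) + 1 \left(-1\right)}{3} = \frac{\frac{1}{16} - 1}{3} = \frac{1}{3} \left(- \frac{15}{16}\right) = - \frac{5}{16}$)
$C{\left(6 \cdot 5 \cdot 4 \cdot 2 \cdot 3 \right)} \left(-24663\right) = \left(- \frac{5}{16}\right) \left(-24663\right) = \frac{123315}{16}$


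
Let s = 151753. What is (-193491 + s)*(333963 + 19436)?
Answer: -14750167462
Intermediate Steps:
(-193491 + s)*(333963 + 19436) = (-193491 + 151753)*(333963 + 19436) = -41738*353399 = -14750167462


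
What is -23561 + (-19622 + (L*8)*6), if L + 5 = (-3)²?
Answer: -42991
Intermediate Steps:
L = 4 (L = -5 + (-3)² = -5 + 9 = 4)
-23561 + (-19622 + (L*8)*6) = -23561 + (-19622 + (4*8)*6) = -23561 + (-19622 + 32*6) = -23561 + (-19622 + 192) = -23561 - 19430 = -42991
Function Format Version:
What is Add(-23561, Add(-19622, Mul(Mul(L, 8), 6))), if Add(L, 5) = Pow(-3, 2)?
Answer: -42991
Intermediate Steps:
L = 4 (L = Add(-5, Pow(-3, 2)) = Add(-5, 9) = 4)
Add(-23561, Add(-19622, Mul(Mul(L, 8), 6))) = Add(-23561, Add(-19622, Mul(Mul(4, 8), 6))) = Add(-23561, Add(-19622, Mul(32, 6))) = Add(-23561, Add(-19622, 192)) = Add(-23561, -19430) = -42991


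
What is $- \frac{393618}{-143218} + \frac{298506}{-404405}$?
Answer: $\frac{58214827491}{28959037645} \approx 2.0102$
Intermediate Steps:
$- \frac{393618}{-143218} + \frac{298506}{-404405} = \left(-393618\right) \left(- \frac{1}{143218}\right) + 298506 \left(- \frac{1}{404405}\right) = \frac{196809}{71609} - \frac{298506}{404405} = \frac{58214827491}{28959037645}$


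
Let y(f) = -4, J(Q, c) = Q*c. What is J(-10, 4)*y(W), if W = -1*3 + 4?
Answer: 160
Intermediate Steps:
W = 1 (W = -3 + 4 = 1)
J(-10, 4)*y(W) = -10*4*(-4) = -40*(-4) = 160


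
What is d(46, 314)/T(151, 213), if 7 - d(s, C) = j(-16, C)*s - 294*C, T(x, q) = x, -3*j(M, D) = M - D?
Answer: 87263/151 ≈ 577.90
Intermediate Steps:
j(M, D) = -M/3 + D/3 (j(M, D) = -(M - D)/3 = -M/3 + D/3)
d(s, C) = 7 + 294*C - s*(16/3 + C/3) (d(s, C) = 7 - ((-1/3*(-16) + C/3)*s - 294*C) = 7 - ((16/3 + C/3)*s - 294*C) = 7 - (s*(16/3 + C/3) - 294*C) = 7 - (-294*C + s*(16/3 + C/3)) = 7 + (294*C - s*(16/3 + C/3)) = 7 + 294*C - s*(16/3 + C/3))
d(46, 314)/T(151, 213) = (7 + 294*314 - 1/3*46*(16 + 314))/151 = (7 + 92316 - 1/3*46*330)*(1/151) = (7 + 92316 - 5060)*(1/151) = 87263*(1/151) = 87263/151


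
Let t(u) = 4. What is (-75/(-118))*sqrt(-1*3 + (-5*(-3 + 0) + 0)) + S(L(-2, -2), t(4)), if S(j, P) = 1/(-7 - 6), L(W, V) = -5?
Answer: -1/13 + 75*sqrt(3)/59 ≈ 2.1248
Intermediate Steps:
S(j, P) = -1/13 (S(j, P) = 1/(-13) = -1/13)
(-75/(-118))*sqrt(-1*3 + (-5*(-3 + 0) + 0)) + S(L(-2, -2), t(4)) = (-75/(-118))*sqrt(-1*3 + (-5*(-3 + 0) + 0)) - 1/13 = (-75*(-1/118))*sqrt(-3 + (-5*(-3) + 0)) - 1/13 = 75*sqrt(-3 + (15 + 0))/118 - 1/13 = 75*sqrt(-3 + 15)/118 - 1/13 = 75*sqrt(12)/118 - 1/13 = 75*(2*sqrt(3))/118 - 1/13 = 75*sqrt(3)/59 - 1/13 = -1/13 + 75*sqrt(3)/59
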